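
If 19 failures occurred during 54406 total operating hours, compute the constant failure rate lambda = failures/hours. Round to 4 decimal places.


failures = 19
total_hours = 54406
lambda = 19 / 54406
lambda = 0.0003

0.0003


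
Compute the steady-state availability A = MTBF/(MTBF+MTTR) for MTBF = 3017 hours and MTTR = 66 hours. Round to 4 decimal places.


MTBF = 3017
MTTR = 66
MTBF + MTTR = 3083
A = 3017 / 3083
A = 0.9786

0.9786


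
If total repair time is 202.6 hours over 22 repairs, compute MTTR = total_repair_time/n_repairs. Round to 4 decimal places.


total_repair_time = 202.6
n_repairs = 22
MTTR = 202.6 / 22
MTTR = 9.2091

9.2091


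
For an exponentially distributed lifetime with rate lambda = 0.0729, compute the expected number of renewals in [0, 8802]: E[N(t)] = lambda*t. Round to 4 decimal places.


lambda = 0.0729
t = 8802
E[N(t)] = lambda * t
E[N(t)] = 0.0729 * 8802
E[N(t)] = 641.6658

641.6658


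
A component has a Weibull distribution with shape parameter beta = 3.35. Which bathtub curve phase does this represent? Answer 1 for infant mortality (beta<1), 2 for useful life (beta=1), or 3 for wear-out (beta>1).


beta = 3.35
Compare beta to 1:
beta < 1 => infant mortality (phase 1)
beta = 1 => useful life (phase 2)
beta > 1 => wear-out (phase 3)
Since beta = 3.35, this is wear-out (increasing failure rate)
Phase = 3

3


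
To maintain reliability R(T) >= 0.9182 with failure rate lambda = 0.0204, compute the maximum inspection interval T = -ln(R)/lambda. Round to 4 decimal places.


R_target = 0.9182
lambda = 0.0204
-ln(0.9182) = 0.0853
T = 0.0853 / 0.0204
T = 4.1833

4.1833


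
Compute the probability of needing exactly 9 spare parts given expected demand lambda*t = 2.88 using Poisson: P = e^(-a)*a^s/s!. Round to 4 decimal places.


a = 2.88, s = 9
e^(-a) = e^(-2.88) = 0.0561
a^s = 2.88^9 = 13631.1466
s! = 362880
P = 0.0561 * 13631.1466 / 362880
P = 0.0021

0.0021


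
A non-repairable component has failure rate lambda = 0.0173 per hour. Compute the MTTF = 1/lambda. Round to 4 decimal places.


lambda = 0.0173
MTTF = 1 / 0.0173
MTTF = 57.8035

57.8035


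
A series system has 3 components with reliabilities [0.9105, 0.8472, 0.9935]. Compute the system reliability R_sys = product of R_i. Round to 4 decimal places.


Components: [0.9105, 0.8472, 0.9935]
After component 1 (R=0.9105): product = 0.9105
After component 2 (R=0.8472): product = 0.7714
After component 3 (R=0.9935): product = 0.7664
R_sys = 0.7664

0.7664


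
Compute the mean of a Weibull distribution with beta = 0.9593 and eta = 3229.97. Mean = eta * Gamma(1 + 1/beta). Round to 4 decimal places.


beta = 0.9593, eta = 3229.97
1/beta = 1.0424
1 + 1/beta = 2.0424
Gamma(2.0424) = 1.0187
Mean = 3229.97 * 1.0187
Mean = 3290.3225

3290.3225


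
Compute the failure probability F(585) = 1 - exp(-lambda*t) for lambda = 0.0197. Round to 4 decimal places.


lambda = 0.0197, t = 585
lambda * t = 11.5245
exp(-11.5245) = 0.0
F(t) = 1 - 0.0
F(t) = 1.0

1.0


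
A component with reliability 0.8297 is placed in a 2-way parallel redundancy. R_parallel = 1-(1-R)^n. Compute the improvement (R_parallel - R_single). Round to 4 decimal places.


R_single = 0.8297, n = 2
1 - R_single = 0.1703
(1 - R_single)^n = 0.1703^2 = 0.029
R_parallel = 1 - 0.029 = 0.971
Improvement = 0.971 - 0.8297
Improvement = 0.1413

0.1413


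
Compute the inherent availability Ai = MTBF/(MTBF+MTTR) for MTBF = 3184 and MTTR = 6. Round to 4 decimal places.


MTBF = 3184
MTTR = 6
MTBF + MTTR = 3190
Ai = 3184 / 3190
Ai = 0.9981

0.9981


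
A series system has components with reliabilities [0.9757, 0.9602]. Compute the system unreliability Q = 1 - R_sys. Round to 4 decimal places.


Components: [0.9757, 0.9602]
After component 1: product = 0.9757
After component 2: product = 0.9369
R_sys = 0.9369
Q = 1 - 0.9369 = 0.0631

0.0631


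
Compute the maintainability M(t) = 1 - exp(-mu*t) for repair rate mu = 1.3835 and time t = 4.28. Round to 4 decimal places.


mu = 1.3835, t = 4.28
mu * t = 1.3835 * 4.28 = 5.9214
exp(-5.9214) = 0.0027
M(t) = 1 - 0.0027
M(t) = 0.9973

0.9973


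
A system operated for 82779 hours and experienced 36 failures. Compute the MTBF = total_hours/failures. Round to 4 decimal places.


total_hours = 82779
failures = 36
MTBF = 82779 / 36
MTBF = 2299.4167

2299.4167


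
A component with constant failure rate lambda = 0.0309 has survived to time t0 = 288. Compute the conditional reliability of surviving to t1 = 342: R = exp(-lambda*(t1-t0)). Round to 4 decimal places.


lambda = 0.0309
t0 = 288, t1 = 342
t1 - t0 = 54
lambda * (t1-t0) = 0.0309 * 54 = 1.6686
R = exp(-1.6686)
R = 0.1885

0.1885


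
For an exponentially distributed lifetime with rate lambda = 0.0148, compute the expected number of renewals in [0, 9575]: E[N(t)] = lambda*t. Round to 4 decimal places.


lambda = 0.0148
t = 9575
E[N(t)] = lambda * t
E[N(t)] = 0.0148 * 9575
E[N(t)] = 141.71

141.71


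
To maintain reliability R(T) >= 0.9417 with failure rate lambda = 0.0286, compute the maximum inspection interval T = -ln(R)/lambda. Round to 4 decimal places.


R_target = 0.9417
lambda = 0.0286
-ln(0.9417) = 0.0601
T = 0.0601 / 0.0286
T = 2.1003

2.1003


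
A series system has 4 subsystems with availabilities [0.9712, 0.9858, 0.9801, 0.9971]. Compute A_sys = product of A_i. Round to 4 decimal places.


Subsystems: [0.9712, 0.9858, 0.9801, 0.9971]
After subsystem 1 (A=0.9712): product = 0.9712
After subsystem 2 (A=0.9858): product = 0.9574
After subsystem 3 (A=0.9801): product = 0.9384
After subsystem 4 (A=0.9971): product = 0.9356
A_sys = 0.9356

0.9356


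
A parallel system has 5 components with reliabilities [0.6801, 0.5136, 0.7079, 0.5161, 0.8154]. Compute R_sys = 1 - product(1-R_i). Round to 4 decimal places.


Components: [0.6801, 0.5136, 0.7079, 0.5161, 0.8154]
(1 - 0.6801) = 0.3199, running product = 0.3199
(1 - 0.5136) = 0.4864, running product = 0.1556
(1 - 0.7079) = 0.2921, running product = 0.0455
(1 - 0.5161) = 0.4839, running product = 0.022
(1 - 0.8154) = 0.1846, running product = 0.0041
Product of (1-R_i) = 0.0041
R_sys = 1 - 0.0041 = 0.9959

0.9959


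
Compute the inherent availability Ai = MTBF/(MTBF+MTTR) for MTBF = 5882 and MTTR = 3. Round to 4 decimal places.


MTBF = 5882
MTTR = 3
MTBF + MTTR = 5885
Ai = 5882 / 5885
Ai = 0.9995

0.9995


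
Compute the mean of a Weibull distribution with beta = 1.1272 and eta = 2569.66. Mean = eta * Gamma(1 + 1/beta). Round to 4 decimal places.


beta = 1.1272, eta = 2569.66
1/beta = 0.8872
1 + 1/beta = 1.8872
Gamma(1.8872) = 0.9574
Mean = 2569.66 * 0.9574
Mean = 2460.269

2460.269


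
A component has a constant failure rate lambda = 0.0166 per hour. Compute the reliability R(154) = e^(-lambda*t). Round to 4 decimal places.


lambda = 0.0166
t = 154
lambda * t = 2.5564
R(t) = e^(-2.5564)
R(t) = 0.0776

0.0776


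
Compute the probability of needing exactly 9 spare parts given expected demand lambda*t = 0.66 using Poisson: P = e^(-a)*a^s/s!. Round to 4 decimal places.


a = 0.66, s = 9
e^(-a) = e^(-0.66) = 0.5169
a^s = 0.66^9 = 0.0238
s! = 362880
P = 0.5169 * 0.0238 / 362880
P = 0.0

0.0


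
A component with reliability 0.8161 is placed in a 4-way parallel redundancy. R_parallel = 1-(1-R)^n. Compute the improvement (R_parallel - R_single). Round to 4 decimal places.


R_single = 0.8161, n = 4
1 - R_single = 0.1839
(1 - R_single)^n = 0.1839^4 = 0.0011
R_parallel = 1 - 0.0011 = 0.9989
Improvement = 0.9989 - 0.8161
Improvement = 0.1828

0.1828


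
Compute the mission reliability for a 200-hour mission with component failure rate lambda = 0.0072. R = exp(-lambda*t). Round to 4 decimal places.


lambda = 0.0072
mission_time = 200
lambda * t = 0.0072 * 200 = 1.44
R = exp(-1.44)
R = 0.2369

0.2369


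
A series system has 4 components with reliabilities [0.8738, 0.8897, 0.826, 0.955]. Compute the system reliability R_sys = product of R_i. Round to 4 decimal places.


Components: [0.8738, 0.8897, 0.826, 0.955]
After component 1 (R=0.8738): product = 0.8738
After component 2 (R=0.8897): product = 0.7774
After component 3 (R=0.826): product = 0.6421
After component 4 (R=0.955): product = 0.6133
R_sys = 0.6133

0.6133


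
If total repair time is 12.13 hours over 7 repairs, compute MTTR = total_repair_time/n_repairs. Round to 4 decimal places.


total_repair_time = 12.13
n_repairs = 7
MTTR = 12.13 / 7
MTTR = 1.7329

1.7329


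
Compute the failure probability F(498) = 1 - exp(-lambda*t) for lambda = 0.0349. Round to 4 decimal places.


lambda = 0.0349, t = 498
lambda * t = 17.3802
exp(-17.3802) = 0.0
F(t) = 1 - 0.0
F(t) = 1.0

1.0


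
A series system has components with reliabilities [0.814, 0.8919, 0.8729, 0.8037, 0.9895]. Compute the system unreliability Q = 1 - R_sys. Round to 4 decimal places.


Components: [0.814, 0.8919, 0.8729, 0.8037, 0.9895]
After component 1: product = 0.814
After component 2: product = 0.726
After component 3: product = 0.6337
After component 4: product = 0.5093
After component 5: product = 0.504
R_sys = 0.504
Q = 1 - 0.504 = 0.496

0.496


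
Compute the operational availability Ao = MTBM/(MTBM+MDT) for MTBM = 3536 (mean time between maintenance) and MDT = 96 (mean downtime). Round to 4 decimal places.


MTBM = 3536
MDT = 96
MTBM + MDT = 3632
Ao = 3536 / 3632
Ao = 0.9736

0.9736


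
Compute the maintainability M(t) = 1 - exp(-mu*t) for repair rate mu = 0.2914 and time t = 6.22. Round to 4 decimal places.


mu = 0.2914, t = 6.22
mu * t = 0.2914 * 6.22 = 1.8125
exp(-1.8125) = 0.1632
M(t) = 1 - 0.1632
M(t) = 0.8368

0.8368


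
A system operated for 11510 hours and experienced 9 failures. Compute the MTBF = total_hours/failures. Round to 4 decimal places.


total_hours = 11510
failures = 9
MTBF = 11510 / 9
MTBF = 1278.8889

1278.8889


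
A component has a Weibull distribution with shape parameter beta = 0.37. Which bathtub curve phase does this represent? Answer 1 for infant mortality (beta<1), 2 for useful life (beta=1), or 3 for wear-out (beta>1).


beta = 0.37
Compare beta to 1:
beta < 1 => infant mortality (phase 1)
beta = 1 => useful life (phase 2)
beta > 1 => wear-out (phase 3)
Since beta = 0.37, this is infant mortality (decreasing failure rate)
Phase = 1

1


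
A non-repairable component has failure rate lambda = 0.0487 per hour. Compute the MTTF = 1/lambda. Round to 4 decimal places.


lambda = 0.0487
MTTF = 1 / 0.0487
MTTF = 20.5339

20.5339


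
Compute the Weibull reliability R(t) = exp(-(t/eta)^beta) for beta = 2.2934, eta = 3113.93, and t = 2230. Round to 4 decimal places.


beta = 2.2934, eta = 3113.93, t = 2230
t/eta = 2230 / 3113.93 = 0.7161
(t/eta)^beta = 0.7161^2.2934 = 0.465
R(t) = exp(-0.465)
R(t) = 0.6281

0.6281


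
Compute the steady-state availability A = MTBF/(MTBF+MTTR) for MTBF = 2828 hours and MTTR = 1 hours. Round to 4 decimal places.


MTBF = 2828
MTTR = 1
MTBF + MTTR = 2829
A = 2828 / 2829
A = 0.9996

0.9996


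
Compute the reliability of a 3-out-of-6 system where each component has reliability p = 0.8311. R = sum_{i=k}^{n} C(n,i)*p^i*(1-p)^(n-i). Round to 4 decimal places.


k = 3, n = 6, p = 0.8311
i=3: C(6,3)=20 * 0.8311^3 * 0.1689^3 = 0.0553
i=4: C(6,4)=15 * 0.8311^4 * 0.1689^2 = 0.2042
i=5: C(6,5)=6 * 0.8311^5 * 0.1689^1 = 0.4018
i=6: C(6,6)=1 * 0.8311^6 * 0.1689^0 = 0.3295
R = sum of terms = 0.9909

0.9909


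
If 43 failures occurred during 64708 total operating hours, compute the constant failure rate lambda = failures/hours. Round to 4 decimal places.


failures = 43
total_hours = 64708
lambda = 43 / 64708
lambda = 0.0007

0.0007


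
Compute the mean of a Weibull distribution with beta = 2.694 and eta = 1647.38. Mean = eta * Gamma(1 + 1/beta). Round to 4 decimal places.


beta = 2.694, eta = 1647.38
1/beta = 0.3712
1 + 1/beta = 1.3712
Gamma(1.3712) = 0.8892
Mean = 1647.38 * 0.8892
Mean = 1464.8763

1464.8763


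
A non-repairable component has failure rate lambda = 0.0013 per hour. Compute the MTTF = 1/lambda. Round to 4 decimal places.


lambda = 0.0013
MTTF = 1 / 0.0013
MTTF = 769.2308

769.2308


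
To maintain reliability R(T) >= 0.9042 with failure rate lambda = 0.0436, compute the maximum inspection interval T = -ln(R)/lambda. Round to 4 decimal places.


R_target = 0.9042
lambda = 0.0436
-ln(0.9042) = 0.1007
T = 0.1007 / 0.0436
T = 2.3097

2.3097


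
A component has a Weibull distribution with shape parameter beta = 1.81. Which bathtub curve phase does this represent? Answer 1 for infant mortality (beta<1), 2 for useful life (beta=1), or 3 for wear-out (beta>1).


beta = 1.81
Compare beta to 1:
beta < 1 => infant mortality (phase 1)
beta = 1 => useful life (phase 2)
beta > 1 => wear-out (phase 3)
Since beta = 1.81, this is wear-out (increasing failure rate)
Phase = 3

3


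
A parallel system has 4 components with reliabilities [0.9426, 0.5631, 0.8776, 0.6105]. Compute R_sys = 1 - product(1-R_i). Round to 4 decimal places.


Components: [0.9426, 0.5631, 0.8776, 0.6105]
(1 - 0.9426) = 0.0574, running product = 0.0574
(1 - 0.5631) = 0.4369, running product = 0.0251
(1 - 0.8776) = 0.1224, running product = 0.0031
(1 - 0.6105) = 0.3895, running product = 0.0012
Product of (1-R_i) = 0.0012
R_sys = 1 - 0.0012 = 0.9988

0.9988


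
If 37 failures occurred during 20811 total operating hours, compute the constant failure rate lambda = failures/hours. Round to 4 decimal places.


failures = 37
total_hours = 20811
lambda = 37 / 20811
lambda = 0.0018

0.0018


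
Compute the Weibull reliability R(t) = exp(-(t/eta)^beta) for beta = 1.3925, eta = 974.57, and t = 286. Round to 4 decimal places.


beta = 1.3925, eta = 974.57, t = 286
t/eta = 286 / 974.57 = 0.2935
(t/eta)^beta = 0.2935^1.3925 = 0.1814
R(t) = exp(-0.1814)
R(t) = 0.8341

0.8341


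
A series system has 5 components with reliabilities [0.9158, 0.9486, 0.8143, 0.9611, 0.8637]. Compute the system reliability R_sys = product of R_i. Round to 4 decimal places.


Components: [0.9158, 0.9486, 0.8143, 0.9611, 0.8637]
After component 1 (R=0.9158): product = 0.9158
After component 2 (R=0.9486): product = 0.8687
After component 3 (R=0.8143): product = 0.7074
After component 4 (R=0.9611): product = 0.6799
After component 5 (R=0.8637): product = 0.5872
R_sys = 0.5872

0.5872


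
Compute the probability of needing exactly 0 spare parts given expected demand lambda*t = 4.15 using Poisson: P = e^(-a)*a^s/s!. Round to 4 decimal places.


a = 4.15, s = 0
e^(-a) = e^(-4.15) = 0.0158
a^s = 4.15^0 = 1.0
s! = 1
P = 0.0158 * 1.0 / 1
P = 0.0158

0.0158


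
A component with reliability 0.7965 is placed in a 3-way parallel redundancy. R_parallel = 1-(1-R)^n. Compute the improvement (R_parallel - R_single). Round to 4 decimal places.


R_single = 0.7965, n = 3
1 - R_single = 0.2035
(1 - R_single)^n = 0.2035^3 = 0.0084
R_parallel = 1 - 0.0084 = 0.9916
Improvement = 0.9916 - 0.7965
Improvement = 0.1951

0.1951


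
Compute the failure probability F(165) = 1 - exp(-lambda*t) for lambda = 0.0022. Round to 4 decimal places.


lambda = 0.0022, t = 165
lambda * t = 0.363
exp(-0.363) = 0.6956
F(t) = 1 - 0.6956
F(t) = 0.3044

0.3044


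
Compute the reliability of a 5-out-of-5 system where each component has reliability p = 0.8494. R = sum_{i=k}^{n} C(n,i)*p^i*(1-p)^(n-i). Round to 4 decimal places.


k = 5, n = 5, p = 0.8494
i=5: C(5,5)=1 * 0.8494^5 * 0.1506^0 = 0.4421
R = sum of terms = 0.4421

0.4421


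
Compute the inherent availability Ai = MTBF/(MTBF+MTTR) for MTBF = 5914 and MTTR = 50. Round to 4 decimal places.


MTBF = 5914
MTTR = 50
MTBF + MTTR = 5964
Ai = 5914 / 5964
Ai = 0.9916

0.9916


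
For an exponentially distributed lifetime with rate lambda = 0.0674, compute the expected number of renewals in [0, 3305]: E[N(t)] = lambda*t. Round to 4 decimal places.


lambda = 0.0674
t = 3305
E[N(t)] = lambda * t
E[N(t)] = 0.0674 * 3305
E[N(t)] = 222.757

222.757


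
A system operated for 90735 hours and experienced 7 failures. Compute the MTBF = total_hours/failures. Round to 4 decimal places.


total_hours = 90735
failures = 7
MTBF = 90735 / 7
MTBF = 12962.1429

12962.1429


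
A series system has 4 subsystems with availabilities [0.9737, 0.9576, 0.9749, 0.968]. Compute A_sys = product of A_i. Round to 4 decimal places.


Subsystems: [0.9737, 0.9576, 0.9749, 0.968]
After subsystem 1 (A=0.9737): product = 0.9737
After subsystem 2 (A=0.9576): product = 0.9324
After subsystem 3 (A=0.9749): product = 0.909
After subsystem 4 (A=0.968): product = 0.8799
A_sys = 0.8799

0.8799


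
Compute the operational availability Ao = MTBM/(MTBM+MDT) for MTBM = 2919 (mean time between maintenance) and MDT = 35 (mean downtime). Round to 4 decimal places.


MTBM = 2919
MDT = 35
MTBM + MDT = 2954
Ao = 2919 / 2954
Ao = 0.9882

0.9882


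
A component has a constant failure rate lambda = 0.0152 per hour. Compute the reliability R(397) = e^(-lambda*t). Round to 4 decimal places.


lambda = 0.0152
t = 397
lambda * t = 6.0344
R(t) = e^(-6.0344)
R(t) = 0.0024

0.0024


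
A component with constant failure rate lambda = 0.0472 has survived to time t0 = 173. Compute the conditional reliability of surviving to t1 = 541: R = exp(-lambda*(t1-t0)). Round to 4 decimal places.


lambda = 0.0472
t0 = 173, t1 = 541
t1 - t0 = 368
lambda * (t1-t0) = 0.0472 * 368 = 17.3696
R = exp(-17.3696)
R = 0.0

0.0


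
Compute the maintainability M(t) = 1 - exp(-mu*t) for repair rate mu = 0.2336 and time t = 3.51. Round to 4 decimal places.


mu = 0.2336, t = 3.51
mu * t = 0.2336 * 3.51 = 0.8199
exp(-0.8199) = 0.4405
M(t) = 1 - 0.4405
M(t) = 0.5595

0.5595


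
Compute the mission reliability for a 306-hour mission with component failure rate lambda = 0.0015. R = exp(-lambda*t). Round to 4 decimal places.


lambda = 0.0015
mission_time = 306
lambda * t = 0.0015 * 306 = 0.459
R = exp(-0.459)
R = 0.6319

0.6319


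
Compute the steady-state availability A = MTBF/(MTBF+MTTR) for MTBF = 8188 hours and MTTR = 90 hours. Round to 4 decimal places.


MTBF = 8188
MTTR = 90
MTBF + MTTR = 8278
A = 8188 / 8278
A = 0.9891

0.9891


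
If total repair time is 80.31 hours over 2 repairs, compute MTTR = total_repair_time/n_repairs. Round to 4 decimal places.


total_repair_time = 80.31
n_repairs = 2
MTTR = 80.31 / 2
MTTR = 40.155

40.155


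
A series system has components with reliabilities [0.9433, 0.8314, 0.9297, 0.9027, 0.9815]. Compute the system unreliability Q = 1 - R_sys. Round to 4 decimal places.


Components: [0.9433, 0.8314, 0.9297, 0.9027, 0.9815]
After component 1: product = 0.9433
After component 2: product = 0.7843
After component 3: product = 0.7291
After component 4: product = 0.6582
After component 5: product = 0.646
R_sys = 0.646
Q = 1 - 0.646 = 0.354

0.354


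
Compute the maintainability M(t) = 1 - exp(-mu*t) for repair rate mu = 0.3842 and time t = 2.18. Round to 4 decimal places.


mu = 0.3842, t = 2.18
mu * t = 0.3842 * 2.18 = 0.8376
exp(-0.8376) = 0.4328
M(t) = 1 - 0.4328
M(t) = 0.5672

0.5672


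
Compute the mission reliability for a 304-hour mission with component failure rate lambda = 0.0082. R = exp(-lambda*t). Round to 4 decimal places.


lambda = 0.0082
mission_time = 304
lambda * t = 0.0082 * 304 = 2.4928
R = exp(-2.4928)
R = 0.0827

0.0827


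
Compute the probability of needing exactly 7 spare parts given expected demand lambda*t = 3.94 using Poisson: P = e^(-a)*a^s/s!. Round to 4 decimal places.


a = 3.94, s = 7
e^(-a) = e^(-3.94) = 0.0194
a^s = 3.94^7 = 14739.1878
s! = 5040
P = 0.0194 * 14739.1878 / 5040
P = 0.0569

0.0569


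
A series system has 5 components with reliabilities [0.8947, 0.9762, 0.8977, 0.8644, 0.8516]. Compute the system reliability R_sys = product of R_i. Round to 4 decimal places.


Components: [0.8947, 0.9762, 0.8977, 0.8644, 0.8516]
After component 1 (R=0.8947): product = 0.8947
After component 2 (R=0.9762): product = 0.8734
After component 3 (R=0.8977): product = 0.7841
After component 4 (R=0.8644): product = 0.6777
After component 5 (R=0.8516): product = 0.5772
R_sys = 0.5772

0.5772


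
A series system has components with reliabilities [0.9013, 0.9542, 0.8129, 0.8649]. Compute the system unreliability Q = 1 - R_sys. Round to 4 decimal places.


Components: [0.9013, 0.9542, 0.8129, 0.8649]
After component 1: product = 0.9013
After component 2: product = 0.86
After component 3: product = 0.6991
After component 4: product = 0.6047
R_sys = 0.6047
Q = 1 - 0.6047 = 0.3953

0.3953


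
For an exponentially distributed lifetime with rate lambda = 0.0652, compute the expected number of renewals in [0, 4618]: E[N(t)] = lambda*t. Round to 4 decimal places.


lambda = 0.0652
t = 4618
E[N(t)] = lambda * t
E[N(t)] = 0.0652 * 4618
E[N(t)] = 301.0936

301.0936


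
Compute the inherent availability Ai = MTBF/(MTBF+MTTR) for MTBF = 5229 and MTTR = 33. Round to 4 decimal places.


MTBF = 5229
MTTR = 33
MTBF + MTTR = 5262
Ai = 5229 / 5262
Ai = 0.9937

0.9937


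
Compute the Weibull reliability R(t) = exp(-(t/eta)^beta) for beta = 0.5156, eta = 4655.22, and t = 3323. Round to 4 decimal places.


beta = 0.5156, eta = 4655.22, t = 3323
t/eta = 3323 / 4655.22 = 0.7138
(t/eta)^beta = 0.7138^0.5156 = 0.8404
R(t) = exp(-0.8404)
R(t) = 0.4315

0.4315


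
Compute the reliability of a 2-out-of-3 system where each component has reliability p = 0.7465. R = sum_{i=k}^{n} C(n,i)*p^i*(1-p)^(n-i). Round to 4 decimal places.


k = 2, n = 3, p = 0.7465
i=2: C(3,2)=3 * 0.7465^2 * 0.2535^1 = 0.4238
i=3: C(3,3)=1 * 0.7465^3 * 0.2535^0 = 0.416
R = sum of terms = 0.8398

0.8398


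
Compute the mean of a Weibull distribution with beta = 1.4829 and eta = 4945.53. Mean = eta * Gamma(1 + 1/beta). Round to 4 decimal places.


beta = 1.4829, eta = 4945.53
1/beta = 0.6744
1 + 1/beta = 1.6744
Gamma(1.6744) = 0.904
Mean = 4945.53 * 0.904
Mean = 4470.9041

4470.9041


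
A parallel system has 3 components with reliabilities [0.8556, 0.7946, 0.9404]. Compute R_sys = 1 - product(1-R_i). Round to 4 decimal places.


Components: [0.8556, 0.7946, 0.9404]
(1 - 0.8556) = 0.1444, running product = 0.1444
(1 - 0.7946) = 0.2054, running product = 0.0297
(1 - 0.9404) = 0.0596, running product = 0.0018
Product of (1-R_i) = 0.0018
R_sys = 1 - 0.0018 = 0.9982

0.9982


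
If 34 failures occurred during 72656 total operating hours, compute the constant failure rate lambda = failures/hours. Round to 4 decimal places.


failures = 34
total_hours = 72656
lambda = 34 / 72656
lambda = 0.0005

0.0005


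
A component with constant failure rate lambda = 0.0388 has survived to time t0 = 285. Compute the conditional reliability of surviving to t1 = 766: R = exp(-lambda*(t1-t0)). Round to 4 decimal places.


lambda = 0.0388
t0 = 285, t1 = 766
t1 - t0 = 481
lambda * (t1-t0) = 0.0388 * 481 = 18.6628
R = exp(-18.6628)
R = 0.0

0.0


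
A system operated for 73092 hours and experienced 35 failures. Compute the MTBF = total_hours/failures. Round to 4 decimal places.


total_hours = 73092
failures = 35
MTBF = 73092 / 35
MTBF = 2088.3429

2088.3429


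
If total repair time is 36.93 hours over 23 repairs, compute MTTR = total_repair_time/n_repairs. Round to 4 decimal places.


total_repair_time = 36.93
n_repairs = 23
MTTR = 36.93 / 23
MTTR = 1.6057

1.6057


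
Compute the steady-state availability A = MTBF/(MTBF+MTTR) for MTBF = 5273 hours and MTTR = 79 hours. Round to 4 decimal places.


MTBF = 5273
MTTR = 79
MTBF + MTTR = 5352
A = 5273 / 5352
A = 0.9852

0.9852


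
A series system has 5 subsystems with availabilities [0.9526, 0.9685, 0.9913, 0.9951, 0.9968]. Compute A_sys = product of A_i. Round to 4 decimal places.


Subsystems: [0.9526, 0.9685, 0.9913, 0.9951, 0.9968]
After subsystem 1 (A=0.9526): product = 0.9526
After subsystem 2 (A=0.9685): product = 0.9226
After subsystem 3 (A=0.9913): product = 0.9146
After subsystem 4 (A=0.9951): product = 0.9101
After subsystem 5 (A=0.9968): product = 0.9072
A_sys = 0.9072

0.9072


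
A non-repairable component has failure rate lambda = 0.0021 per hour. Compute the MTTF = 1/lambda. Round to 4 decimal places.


lambda = 0.0021
MTTF = 1 / 0.0021
MTTF = 476.1905

476.1905


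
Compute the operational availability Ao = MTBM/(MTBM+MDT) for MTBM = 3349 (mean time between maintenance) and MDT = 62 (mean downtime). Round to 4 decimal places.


MTBM = 3349
MDT = 62
MTBM + MDT = 3411
Ao = 3349 / 3411
Ao = 0.9818

0.9818


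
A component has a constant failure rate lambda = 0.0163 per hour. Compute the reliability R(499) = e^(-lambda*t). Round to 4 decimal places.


lambda = 0.0163
t = 499
lambda * t = 8.1337
R(t) = e^(-8.1337)
R(t) = 0.0003

0.0003


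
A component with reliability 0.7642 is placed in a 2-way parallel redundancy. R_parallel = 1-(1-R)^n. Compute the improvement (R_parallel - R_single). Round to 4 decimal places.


R_single = 0.7642, n = 2
1 - R_single = 0.2358
(1 - R_single)^n = 0.2358^2 = 0.0556
R_parallel = 1 - 0.0556 = 0.9444
Improvement = 0.9444 - 0.7642
Improvement = 0.1802

0.1802


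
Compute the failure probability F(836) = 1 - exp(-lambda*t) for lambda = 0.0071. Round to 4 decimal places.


lambda = 0.0071, t = 836
lambda * t = 5.9356
exp(-5.9356) = 0.0026
F(t) = 1 - 0.0026
F(t) = 0.9974

0.9974


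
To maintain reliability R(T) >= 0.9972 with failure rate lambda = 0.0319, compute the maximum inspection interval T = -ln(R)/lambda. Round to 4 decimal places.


R_target = 0.9972
lambda = 0.0319
-ln(0.9972) = 0.0028
T = 0.0028 / 0.0319
T = 0.0879

0.0879


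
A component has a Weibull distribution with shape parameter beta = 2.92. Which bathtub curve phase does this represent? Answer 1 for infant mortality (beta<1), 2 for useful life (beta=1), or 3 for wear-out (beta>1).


beta = 2.92
Compare beta to 1:
beta < 1 => infant mortality (phase 1)
beta = 1 => useful life (phase 2)
beta > 1 => wear-out (phase 3)
Since beta = 2.92, this is wear-out (increasing failure rate)
Phase = 3

3


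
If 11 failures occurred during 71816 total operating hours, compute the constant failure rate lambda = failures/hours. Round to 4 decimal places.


failures = 11
total_hours = 71816
lambda = 11 / 71816
lambda = 0.0002

0.0002


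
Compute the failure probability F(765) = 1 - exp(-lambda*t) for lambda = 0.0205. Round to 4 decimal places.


lambda = 0.0205, t = 765
lambda * t = 15.6825
exp(-15.6825) = 0.0
F(t) = 1 - 0.0
F(t) = 1.0

1.0


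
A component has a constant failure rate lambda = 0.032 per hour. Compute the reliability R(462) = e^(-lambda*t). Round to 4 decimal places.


lambda = 0.032
t = 462
lambda * t = 14.784
R(t) = e^(-14.784)
R(t) = 0.0

0.0


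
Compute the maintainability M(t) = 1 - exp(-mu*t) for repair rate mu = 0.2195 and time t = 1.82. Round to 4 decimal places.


mu = 0.2195, t = 1.82
mu * t = 0.2195 * 1.82 = 0.3995
exp(-0.3995) = 0.6707
M(t) = 1 - 0.6707
M(t) = 0.3293

0.3293


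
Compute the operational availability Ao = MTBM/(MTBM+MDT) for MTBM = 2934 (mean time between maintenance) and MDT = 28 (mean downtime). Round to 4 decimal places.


MTBM = 2934
MDT = 28
MTBM + MDT = 2962
Ao = 2934 / 2962
Ao = 0.9905

0.9905


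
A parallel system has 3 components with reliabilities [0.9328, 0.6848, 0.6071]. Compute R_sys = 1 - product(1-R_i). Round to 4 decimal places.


Components: [0.9328, 0.6848, 0.6071]
(1 - 0.9328) = 0.0672, running product = 0.0672
(1 - 0.6848) = 0.3152, running product = 0.0212
(1 - 0.6071) = 0.3929, running product = 0.0083
Product of (1-R_i) = 0.0083
R_sys = 1 - 0.0083 = 0.9917

0.9917


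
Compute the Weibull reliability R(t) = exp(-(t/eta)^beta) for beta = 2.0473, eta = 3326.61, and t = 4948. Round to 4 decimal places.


beta = 2.0473, eta = 3326.61, t = 4948
t/eta = 4948 / 3326.61 = 1.4874
(t/eta)^beta = 1.4874^2.0473 = 2.2543
R(t) = exp(-2.2543)
R(t) = 0.1049

0.1049


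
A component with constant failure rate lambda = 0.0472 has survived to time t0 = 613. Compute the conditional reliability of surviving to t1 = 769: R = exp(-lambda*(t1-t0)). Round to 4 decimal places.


lambda = 0.0472
t0 = 613, t1 = 769
t1 - t0 = 156
lambda * (t1-t0) = 0.0472 * 156 = 7.3632
R = exp(-7.3632)
R = 0.0006

0.0006


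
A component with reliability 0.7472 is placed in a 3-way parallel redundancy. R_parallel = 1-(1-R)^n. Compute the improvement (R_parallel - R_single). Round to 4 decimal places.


R_single = 0.7472, n = 3
1 - R_single = 0.2528
(1 - R_single)^n = 0.2528^3 = 0.0162
R_parallel = 1 - 0.0162 = 0.9838
Improvement = 0.9838 - 0.7472
Improvement = 0.2366

0.2366


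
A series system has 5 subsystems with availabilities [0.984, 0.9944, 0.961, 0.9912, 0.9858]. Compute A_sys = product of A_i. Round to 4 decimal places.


Subsystems: [0.984, 0.9944, 0.961, 0.9912, 0.9858]
After subsystem 1 (A=0.984): product = 0.984
After subsystem 2 (A=0.9944): product = 0.9785
After subsystem 3 (A=0.961): product = 0.9403
After subsystem 4 (A=0.9912): product = 0.9321
After subsystem 5 (A=0.9858): product = 0.9188
A_sys = 0.9188

0.9188


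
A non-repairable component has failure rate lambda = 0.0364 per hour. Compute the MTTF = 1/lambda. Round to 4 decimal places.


lambda = 0.0364
MTTF = 1 / 0.0364
MTTF = 27.4725

27.4725


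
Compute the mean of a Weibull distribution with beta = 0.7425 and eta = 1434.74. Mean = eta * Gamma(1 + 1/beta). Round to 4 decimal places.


beta = 0.7425, eta = 1434.74
1/beta = 1.3468
1 + 1/beta = 2.3468
Gamma(2.3468) = 1.2006
Mean = 1434.74 * 1.2006
Mean = 1722.6178

1722.6178


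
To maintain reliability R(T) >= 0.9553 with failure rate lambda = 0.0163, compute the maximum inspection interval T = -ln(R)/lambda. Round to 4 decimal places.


R_target = 0.9553
lambda = 0.0163
-ln(0.9553) = 0.0457
T = 0.0457 / 0.0163
T = 2.8055

2.8055


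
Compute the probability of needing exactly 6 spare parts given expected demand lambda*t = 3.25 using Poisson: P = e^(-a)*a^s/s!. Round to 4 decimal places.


a = 3.25, s = 6
e^(-a) = e^(-3.25) = 0.0388
a^s = 3.25^6 = 1178.4202
s! = 720
P = 0.0388 * 1178.4202 / 720
P = 0.0635

0.0635


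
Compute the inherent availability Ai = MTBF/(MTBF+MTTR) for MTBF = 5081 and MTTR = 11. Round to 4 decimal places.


MTBF = 5081
MTTR = 11
MTBF + MTTR = 5092
Ai = 5081 / 5092
Ai = 0.9978

0.9978


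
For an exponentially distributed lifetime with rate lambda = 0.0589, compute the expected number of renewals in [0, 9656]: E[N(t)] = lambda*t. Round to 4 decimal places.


lambda = 0.0589
t = 9656
E[N(t)] = lambda * t
E[N(t)] = 0.0589 * 9656
E[N(t)] = 568.7384

568.7384


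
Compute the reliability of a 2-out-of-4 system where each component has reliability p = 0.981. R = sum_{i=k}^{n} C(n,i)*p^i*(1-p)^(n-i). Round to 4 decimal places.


k = 2, n = 4, p = 0.981
i=2: C(4,2)=6 * 0.981^2 * 0.019^2 = 0.0021
i=3: C(4,3)=4 * 0.981^3 * 0.019^1 = 0.0717
i=4: C(4,4)=1 * 0.981^4 * 0.019^0 = 0.9261
R = sum of terms = 1.0

1.0


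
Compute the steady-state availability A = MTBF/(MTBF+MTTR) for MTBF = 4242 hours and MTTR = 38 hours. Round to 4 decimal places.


MTBF = 4242
MTTR = 38
MTBF + MTTR = 4280
A = 4242 / 4280
A = 0.9911

0.9911


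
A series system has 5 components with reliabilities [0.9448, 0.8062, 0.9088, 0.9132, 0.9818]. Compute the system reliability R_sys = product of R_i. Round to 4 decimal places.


Components: [0.9448, 0.8062, 0.9088, 0.9132, 0.9818]
After component 1 (R=0.9448): product = 0.9448
After component 2 (R=0.8062): product = 0.7617
After component 3 (R=0.9088): product = 0.6922
After component 4 (R=0.9132): product = 0.6321
After component 5 (R=0.9818): product = 0.6206
R_sys = 0.6206

0.6206


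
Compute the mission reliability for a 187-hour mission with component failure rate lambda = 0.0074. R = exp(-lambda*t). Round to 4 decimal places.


lambda = 0.0074
mission_time = 187
lambda * t = 0.0074 * 187 = 1.3838
R = exp(-1.3838)
R = 0.2506

0.2506


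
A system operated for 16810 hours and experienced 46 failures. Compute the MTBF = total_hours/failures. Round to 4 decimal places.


total_hours = 16810
failures = 46
MTBF = 16810 / 46
MTBF = 365.4348

365.4348


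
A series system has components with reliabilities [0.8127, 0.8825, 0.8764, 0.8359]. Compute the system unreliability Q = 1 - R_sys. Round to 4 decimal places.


Components: [0.8127, 0.8825, 0.8764, 0.8359]
After component 1: product = 0.8127
After component 2: product = 0.7172
After component 3: product = 0.6286
After component 4: product = 0.5254
R_sys = 0.5254
Q = 1 - 0.5254 = 0.4746

0.4746


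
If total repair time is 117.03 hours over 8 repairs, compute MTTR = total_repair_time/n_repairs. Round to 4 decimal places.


total_repair_time = 117.03
n_repairs = 8
MTTR = 117.03 / 8
MTTR = 14.6288

14.6288


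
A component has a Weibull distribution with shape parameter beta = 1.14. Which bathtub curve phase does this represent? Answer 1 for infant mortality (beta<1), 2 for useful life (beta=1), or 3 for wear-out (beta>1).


beta = 1.14
Compare beta to 1:
beta < 1 => infant mortality (phase 1)
beta = 1 => useful life (phase 2)
beta > 1 => wear-out (phase 3)
Since beta = 1.14, this is wear-out (increasing failure rate)
Phase = 3

3


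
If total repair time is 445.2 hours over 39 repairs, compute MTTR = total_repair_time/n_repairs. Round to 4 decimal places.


total_repair_time = 445.2
n_repairs = 39
MTTR = 445.2 / 39
MTTR = 11.4154

11.4154


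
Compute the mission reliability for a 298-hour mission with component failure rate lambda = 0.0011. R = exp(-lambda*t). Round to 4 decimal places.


lambda = 0.0011
mission_time = 298
lambda * t = 0.0011 * 298 = 0.3278
R = exp(-0.3278)
R = 0.7205

0.7205


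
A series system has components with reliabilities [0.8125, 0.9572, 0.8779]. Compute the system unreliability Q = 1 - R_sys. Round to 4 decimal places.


Components: [0.8125, 0.9572, 0.8779]
After component 1: product = 0.8125
After component 2: product = 0.7777
After component 3: product = 0.6828
R_sys = 0.6828
Q = 1 - 0.6828 = 0.3172

0.3172


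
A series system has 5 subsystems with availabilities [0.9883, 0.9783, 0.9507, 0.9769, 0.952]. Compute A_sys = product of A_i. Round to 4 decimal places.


Subsystems: [0.9883, 0.9783, 0.9507, 0.9769, 0.952]
After subsystem 1 (A=0.9883): product = 0.9883
After subsystem 2 (A=0.9783): product = 0.9669
After subsystem 3 (A=0.9507): product = 0.9192
After subsystem 4 (A=0.9769): product = 0.898
After subsystem 5 (A=0.952): product = 0.8549
A_sys = 0.8549

0.8549


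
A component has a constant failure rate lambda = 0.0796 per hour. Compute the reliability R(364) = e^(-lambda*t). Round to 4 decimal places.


lambda = 0.0796
t = 364
lambda * t = 28.9744
R(t) = e^(-28.9744)
R(t) = 0.0

0.0


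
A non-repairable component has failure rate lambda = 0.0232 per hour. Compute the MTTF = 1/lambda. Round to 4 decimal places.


lambda = 0.0232
MTTF = 1 / 0.0232
MTTF = 43.1034

43.1034


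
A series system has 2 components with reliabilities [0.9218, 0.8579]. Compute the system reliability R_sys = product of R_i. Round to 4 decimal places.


Components: [0.9218, 0.8579]
After component 1 (R=0.9218): product = 0.9218
After component 2 (R=0.8579): product = 0.7908
R_sys = 0.7908

0.7908


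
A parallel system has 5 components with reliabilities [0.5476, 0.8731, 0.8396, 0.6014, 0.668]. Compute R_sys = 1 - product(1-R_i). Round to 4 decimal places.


Components: [0.5476, 0.8731, 0.8396, 0.6014, 0.668]
(1 - 0.5476) = 0.4524, running product = 0.4524
(1 - 0.8731) = 0.1269, running product = 0.0574
(1 - 0.8396) = 0.1604, running product = 0.0092
(1 - 0.6014) = 0.3986, running product = 0.0037
(1 - 0.668) = 0.332, running product = 0.0012
Product of (1-R_i) = 0.0012
R_sys = 1 - 0.0012 = 0.9988

0.9988


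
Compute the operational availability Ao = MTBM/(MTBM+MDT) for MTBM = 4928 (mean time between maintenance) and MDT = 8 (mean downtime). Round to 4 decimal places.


MTBM = 4928
MDT = 8
MTBM + MDT = 4936
Ao = 4928 / 4936
Ao = 0.9984

0.9984


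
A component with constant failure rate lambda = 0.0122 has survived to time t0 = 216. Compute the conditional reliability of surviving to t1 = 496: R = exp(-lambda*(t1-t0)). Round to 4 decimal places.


lambda = 0.0122
t0 = 216, t1 = 496
t1 - t0 = 280
lambda * (t1-t0) = 0.0122 * 280 = 3.416
R = exp(-3.416)
R = 0.0328

0.0328


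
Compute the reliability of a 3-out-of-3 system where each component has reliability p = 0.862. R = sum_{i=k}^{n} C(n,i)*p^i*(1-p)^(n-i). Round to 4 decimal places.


k = 3, n = 3, p = 0.862
i=3: C(3,3)=1 * 0.862^3 * 0.138^0 = 0.6405
R = sum of terms = 0.6405

0.6405


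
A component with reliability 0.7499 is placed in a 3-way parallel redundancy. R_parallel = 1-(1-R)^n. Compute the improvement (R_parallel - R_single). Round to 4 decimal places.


R_single = 0.7499, n = 3
1 - R_single = 0.2501
(1 - R_single)^n = 0.2501^3 = 0.0156
R_parallel = 1 - 0.0156 = 0.9844
Improvement = 0.9844 - 0.7499
Improvement = 0.2345

0.2345


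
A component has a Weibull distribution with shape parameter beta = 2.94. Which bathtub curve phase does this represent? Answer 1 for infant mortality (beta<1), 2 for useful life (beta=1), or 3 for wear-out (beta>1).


beta = 2.94
Compare beta to 1:
beta < 1 => infant mortality (phase 1)
beta = 1 => useful life (phase 2)
beta > 1 => wear-out (phase 3)
Since beta = 2.94, this is wear-out (increasing failure rate)
Phase = 3

3


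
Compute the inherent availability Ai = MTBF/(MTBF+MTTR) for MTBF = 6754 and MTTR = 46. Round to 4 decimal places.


MTBF = 6754
MTTR = 46
MTBF + MTTR = 6800
Ai = 6754 / 6800
Ai = 0.9932

0.9932


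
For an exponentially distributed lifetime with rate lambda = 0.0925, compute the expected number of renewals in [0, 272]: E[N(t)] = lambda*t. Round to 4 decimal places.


lambda = 0.0925
t = 272
E[N(t)] = lambda * t
E[N(t)] = 0.0925 * 272
E[N(t)] = 25.16

25.16


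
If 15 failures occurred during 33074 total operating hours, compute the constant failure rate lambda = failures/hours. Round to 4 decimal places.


failures = 15
total_hours = 33074
lambda = 15 / 33074
lambda = 0.0005

0.0005


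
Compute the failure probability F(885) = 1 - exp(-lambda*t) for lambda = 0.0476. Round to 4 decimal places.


lambda = 0.0476, t = 885
lambda * t = 42.126
exp(-42.126) = 0.0
F(t) = 1 - 0.0
F(t) = 1.0

1.0


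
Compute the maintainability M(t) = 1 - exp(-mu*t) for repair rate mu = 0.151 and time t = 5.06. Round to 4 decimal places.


mu = 0.151, t = 5.06
mu * t = 0.151 * 5.06 = 0.7641
exp(-0.7641) = 0.4658
M(t) = 1 - 0.4658
M(t) = 0.5342

0.5342


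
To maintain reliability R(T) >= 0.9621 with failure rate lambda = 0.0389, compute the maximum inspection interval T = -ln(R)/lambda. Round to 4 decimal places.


R_target = 0.9621
lambda = 0.0389
-ln(0.9621) = 0.0386
T = 0.0386 / 0.0389
T = 0.9932

0.9932


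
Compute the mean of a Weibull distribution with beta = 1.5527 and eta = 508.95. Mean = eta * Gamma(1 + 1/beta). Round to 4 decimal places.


beta = 1.5527, eta = 508.95
1/beta = 0.644
1 + 1/beta = 1.644
Gamma(1.644) = 0.8992
Mean = 508.95 * 0.8992
Mean = 457.6623

457.6623


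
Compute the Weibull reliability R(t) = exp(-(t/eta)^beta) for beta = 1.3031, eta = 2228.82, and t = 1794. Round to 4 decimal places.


beta = 1.3031, eta = 2228.82, t = 1794
t/eta = 1794 / 2228.82 = 0.8049
(t/eta)^beta = 0.8049^1.3031 = 0.7537
R(t) = exp(-0.7537)
R(t) = 0.4706

0.4706


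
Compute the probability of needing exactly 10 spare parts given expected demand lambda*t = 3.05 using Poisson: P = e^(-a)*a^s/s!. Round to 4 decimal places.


a = 3.05, s = 10
e^(-a) = e^(-3.05) = 0.0474
a^s = 3.05^10 = 69662.3937
s! = 3628800
P = 0.0474 * 69662.3937 / 3628800
P = 0.0009

0.0009


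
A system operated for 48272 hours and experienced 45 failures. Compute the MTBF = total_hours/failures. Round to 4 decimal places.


total_hours = 48272
failures = 45
MTBF = 48272 / 45
MTBF = 1072.7111

1072.7111
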